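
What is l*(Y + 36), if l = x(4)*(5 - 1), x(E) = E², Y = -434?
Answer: -25472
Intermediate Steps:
l = 64 (l = 4²*(5 - 1) = 16*4 = 64)
l*(Y + 36) = 64*(-434 + 36) = 64*(-398) = -25472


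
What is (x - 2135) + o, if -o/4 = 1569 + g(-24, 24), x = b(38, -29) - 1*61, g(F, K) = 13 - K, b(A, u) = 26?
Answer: -8402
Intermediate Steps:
x = -35 (x = 26 - 1*61 = 26 - 61 = -35)
o = -6232 (o = -4*(1569 + (13 - 1*24)) = -4*(1569 + (13 - 24)) = -4*(1569 - 11) = -4*1558 = -6232)
(x - 2135) + o = (-35 - 2135) - 6232 = -2170 - 6232 = -8402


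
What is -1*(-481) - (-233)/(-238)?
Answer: 114245/238 ≈ 480.02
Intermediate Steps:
-1*(-481) - (-233)/(-238) = 481 - (-233)*(-1)/238 = 481 - 1*233/238 = 481 - 233/238 = 114245/238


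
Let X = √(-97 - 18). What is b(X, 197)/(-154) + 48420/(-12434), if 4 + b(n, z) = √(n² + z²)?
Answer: -1851736/478709 - √38694/154 ≈ -5.1455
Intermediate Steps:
X = I*√115 (X = √(-115) = I*√115 ≈ 10.724*I)
b(n, z) = -4 + √(n² + z²)
b(X, 197)/(-154) + 48420/(-12434) = (-4 + √((I*√115)² + 197²))/(-154) + 48420/(-12434) = (-4 + √(-115 + 38809))*(-1/154) + 48420*(-1/12434) = (-4 + √38694)*(-1/154) - 24210/6217 = (2/77 - √38694/154) - 24210/6217 = -1851736/478709 - √38694/154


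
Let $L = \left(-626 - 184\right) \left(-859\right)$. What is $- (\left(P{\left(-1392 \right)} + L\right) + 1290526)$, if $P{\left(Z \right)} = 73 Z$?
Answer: $-1884700$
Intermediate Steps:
$L = 695790$ ($L = \left(-810\right) \left(-859\right) = 695790$)
$- (\left(P{\left(-1392 \right)} + L\right) + 1290526) = - (\left(73 \left(-1392\right) + 695790\right) + 1290526) = - (\left(-101616 + 695790\right) + 1290526) = - (594174 + 1290526) = \left(-1\right) 1884700 = -1884700$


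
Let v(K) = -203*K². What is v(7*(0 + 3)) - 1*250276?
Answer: -339799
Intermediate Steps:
v(7*(0 + 3)) - 1*250276 = -203*49*(0 + 3)² - 1*250276 = -203*(7*3)² - 250276 = -203*21² - 250276 = -203*441 - 250276 = -89523 - 250276 = -339799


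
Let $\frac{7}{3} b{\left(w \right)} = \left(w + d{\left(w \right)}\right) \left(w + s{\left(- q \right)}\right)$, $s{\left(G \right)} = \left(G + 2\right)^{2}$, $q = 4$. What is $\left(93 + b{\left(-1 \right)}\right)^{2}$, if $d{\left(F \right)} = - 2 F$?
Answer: $\frac{435600}{49} \approx 8889.8$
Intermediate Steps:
$s{\left(G \right)} = \left(2 + G\right)^{2}$
$b{\left(w \right)} = - \frac{3 w \left(4 + w\right)}{7}$ ($b{\left(w \right)} = \frac{3 \left(w - 2 w\right) \left(w + \left(2 - 4\right)^{2}\right)}{7} = \frac{3 - w \left(w + \left(2 - 4\right)^{2}\right)}{7} = \frac{3 - w \left(w + \left(-2\right)^{2}\right)}{7} = \frac{3 - w \left(w + 4\right)}{7} = \frac{3 - w \left(4 + w\right)}{7} = \frac{3 \left(- w \left(4 + w\right)\right)}{7} = - \frac{3 w \left(4 + w\right)}{7}$)
$\left(93 + b{\left(-1 \right)}\right)^{2} = \left(93 + \frac{3}{7} \left(-1\right) \left(-4 - -1\right)\right)^{2} = \left(93 + \frac{3}{7} \left(-1\right) \left(-4 + 1\right)\right)^{2} = \left(93 + \frac{3}{7} \left(-1\right) \left(-3\right)\right)^{2} = \left(93 + \frac{9}{7}\right)^{2} = \left(\frac{660}{7}\right)^{2} = \frac{435600}{49}$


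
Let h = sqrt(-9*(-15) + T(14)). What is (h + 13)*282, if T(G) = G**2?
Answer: 3666 + 282*sqrt(331) ≈ 8796.5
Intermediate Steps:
h = sqrt(331) (h = sqrt(-9*(-15) + 14**2) = sqrt(135 + 196) = sqrt(331) ≈ 18.193)
(h + 13)*282 = (sqrt(331) + 13)*282 = (13 + sqrt(331))*282 = 3666 + 282*sqrt(331)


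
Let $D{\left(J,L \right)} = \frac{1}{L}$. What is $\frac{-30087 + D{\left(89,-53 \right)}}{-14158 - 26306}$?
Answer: $\frac{398653}{536148} \approx 0.74355$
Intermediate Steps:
$\frac{-30087 + D{\left(89,-53 \right)}}{-14158 - 26306} = \frac{-30087 + \frac{1}{-53}}{-14158 - 26306} = \frac{-30087 - \frac{1}{53}}{-40464} = \left(- \frac{1594612}{53}\right) \left(- \frac{1}{40464}\right) = \frac{398653}{536148}$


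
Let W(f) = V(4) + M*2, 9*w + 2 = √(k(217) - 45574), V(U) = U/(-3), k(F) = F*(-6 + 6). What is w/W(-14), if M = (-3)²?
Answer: -1/75 + I*√45574/150 ≈ -0.013333 + 1.4232*I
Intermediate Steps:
k(F) = 0 (k(F) = F*0 = 0)
V(U) = -U/3 (V(U) = U*(-⅓) = -U/3)
M = 9
w = -2/9 + I*√45574/9 (w = -2/9 + √(0 - 45574)/9 = -2/9 + √(-45574)/9 = -2/9 + (I*√45574)/9 = -2/9 + I*√45574/9 ≈ -0.22222 + 23.72*I)
W(f) = 50/3 (W(f) = -⅓*4 + 9*2 = -4/3 + 18 = 50/3)
w/W(-14) = (-2/9 + I*√45574/9)/(50/3) = (-2/9 + I*√45574/9)*(3/50) = -1/75 + I*√45574/150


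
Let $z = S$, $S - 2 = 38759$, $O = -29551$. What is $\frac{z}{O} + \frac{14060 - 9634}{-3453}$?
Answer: $- \frac{264634459}{102039603} \approx -2.5934$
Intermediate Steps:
$S = 38761$ ($S = 2 + 38759 = 38761$)
$z = 38761$
$\frac{z}{O} + \frac{14060 - 9634}{-3453} = \frac{38761}{-29551} + \frac{14060 - 9634}{-3453} = 38761 \left(- \frac{1}{29551}\right) + 4426 \left(- \frac{1}{3453}\right) = - \frac{38761}{29551} - \frac{4426}{3453} = - \frac{264634459}{102039603}$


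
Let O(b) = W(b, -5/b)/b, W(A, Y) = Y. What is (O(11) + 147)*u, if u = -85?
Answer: -1511470/121 ≈ -12491.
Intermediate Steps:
O(b) = -5/b² (O(b) = (-5/b)/b = -5/b²)
(O(11) + 147)*u = (-5/11² + 147)*(-85) = (-5*1/121 + 147)*(-85) = (-5/121 + 147)*(-85) = (17782/121)*(-85) = -1511470/121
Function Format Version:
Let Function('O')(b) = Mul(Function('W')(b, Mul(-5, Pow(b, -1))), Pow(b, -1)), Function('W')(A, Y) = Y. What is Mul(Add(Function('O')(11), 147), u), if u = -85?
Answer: Rational(-1511470, 121) ≈ -12491.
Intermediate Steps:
Function('O')(b) = Mul(-5, Pow(b, -2)) (Function('O')(b) = Mul(Mul(-5, Pow(b, -1)), Pow(b, -1)) = Mul(-5, Pow(b, -2)))
Mul(Add(Function('O')(11), 147), u) = Mul(Add(Mul(-5, Pow(11, -2)), 147), -85) = Mul(Add(Mul(-5, Rational(1, 121)), 147), -85) = Mul(Add(Rational(-5, 121), 147), -85) = Mul(Rational(17782, 121), -85) = Rational(-1511470, 121)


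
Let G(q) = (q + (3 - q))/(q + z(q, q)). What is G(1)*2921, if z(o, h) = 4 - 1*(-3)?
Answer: 8763/8 ≈ 1095.4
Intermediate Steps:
z(o, h) = 7 (z(o, h) = 4 + 3 = 7)
G(q) = 3/(7 + q) (G(q) = (q + (3 - q))/(q + 7) = 3/(7 + q))
G(1)*2921 = (3/(7 + 1))*2921 = (3/8)*2921 = 8763/8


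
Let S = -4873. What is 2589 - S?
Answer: 7462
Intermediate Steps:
2589 - S = 2589 - 1*(-4873) = 2589 + 4873 = 7462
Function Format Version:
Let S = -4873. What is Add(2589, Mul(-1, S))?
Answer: 7462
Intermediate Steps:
Add(2589, Mul(-1, S)) = Add(2589, Mul(-1, -4873)) = Add(2589, 4873) = 7462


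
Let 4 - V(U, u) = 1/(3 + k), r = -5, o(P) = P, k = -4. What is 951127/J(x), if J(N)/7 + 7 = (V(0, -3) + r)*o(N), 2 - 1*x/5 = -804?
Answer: -951127/49 ≈ -19411.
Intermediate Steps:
x = 4030 (x = 10 - 5*(-804) = 10 + 4020 = 4030)
V(U, u) = 5 (V(U, u) = 4 - 1/(3 - 4) = 4 - 1/(-1) = 4 - 1*(-1) = 4 + 1 = 5)
J(N) = -49 (J(N) = -49 + 7*((5 - 5)*N) = -49 + 7*(0*N) = -49 + 7*0 = -49 + 0 = -49)
951127/J(x) = 951127/(-49) = 951127*(-1/49) = -951127/49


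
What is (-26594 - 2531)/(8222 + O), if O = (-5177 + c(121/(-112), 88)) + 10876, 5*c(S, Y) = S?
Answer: -16310000/7795639 ≈ -2.0922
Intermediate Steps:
c(S, Y) = S/5
O = 3191319/560 (O = (-5177 + (121/(-112))/5) + 10876 = (-5177 + (121*(-1/112))/5) + 10876 = (-5177 + (⅕)*(-121/112)) + 10876 = (-5177 - 121/560) + 10876 = -2899241/560 + 10876 = 3191319/560 ≈ 5698.8)
(-26594 - 2531)/(8222 + O) = (-26594 - 2531)/(8222 + 3191319/560) = -29125/7795639/560 = -29125*560/7795639 = -16310000/7795639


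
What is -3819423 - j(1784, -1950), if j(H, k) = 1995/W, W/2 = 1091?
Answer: -8333982981/2182 ≈ -3.8194e+6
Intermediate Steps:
W = 2182 (W = 2*1091 = 2182)
j(H, k) = 1995/2182
-3819423 - j(1784, -1950) = -3819423 - 1*1995/2182 = -3819423 - 1995/2182 = -8333982981/2182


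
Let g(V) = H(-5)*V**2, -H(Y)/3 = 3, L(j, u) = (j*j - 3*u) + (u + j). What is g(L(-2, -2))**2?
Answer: 104976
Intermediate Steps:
L(j, u) = j + j**2 - 2*u (L(j, u) = (j**2 - 3*u) + (j + u) = j + j**2 - 2*u)
H(Y) = -9 (H(Y) = -3*3 = -9)
g(V) = -9*V**2
g(L(-2, -2))**2 = (-9*(-2 + (-2)**2 - 2*(-2))**2)**2 = (-9*(-2 + 4 + 4)**2)**2 = (-9*6**2)**2 = (-9*36)**2 = (-324)**2 = 104976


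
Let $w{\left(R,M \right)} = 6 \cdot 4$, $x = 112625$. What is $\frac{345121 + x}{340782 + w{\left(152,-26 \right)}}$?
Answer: $\frac{76291}{56801} \approx 1.3431$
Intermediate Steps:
$w{\left(R,M \right)} = 24$
$\frac{345121 + x}{340782 + w{\left(152,-26 \right)}} = \frac{345121 + 112625}{340782 + 24} = \frac{457746}{340806} = 457746 \cdot \frac{1}{340806} = \frac{76291}{56801}$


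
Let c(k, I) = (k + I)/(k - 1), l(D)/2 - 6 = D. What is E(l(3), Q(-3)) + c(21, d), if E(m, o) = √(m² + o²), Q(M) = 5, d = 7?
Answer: 7/5 + √349 ≈ 20.082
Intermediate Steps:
l(D) = 12 + 2*D
c(k, I) = (I + k)/(-1 + k)
E(l(3), Q(-3)) + c(21, d) = √((12 + 2*3)² + 5²) + (7 + 21)/(-1 + 21) = √((12 + 6)² + 25) + 28/20 = √(18² + 25) + (1/20)*28 = √(324 + 25) + 7/5 = √349 + 7/5 = 7/5 + √349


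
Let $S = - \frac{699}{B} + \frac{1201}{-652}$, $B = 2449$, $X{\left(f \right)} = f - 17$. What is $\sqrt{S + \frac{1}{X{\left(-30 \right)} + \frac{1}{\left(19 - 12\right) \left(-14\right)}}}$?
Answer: $\frac{i \sqrt{29068916675828341847}}{3678109018} \approx 1.4659 i$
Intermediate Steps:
$X{\left(f \right)} = -17 + f$
$S = - \frac{3396997}{1596748}$ ($S = - \frac{699}{2449} + \frac{1201}{-652} = \left(-699\right) \frac{1}{2449} + 1201 \left(- \frac{1}{652}\right) = - \frac{699}{2449} - \frac{1201}{652} = - \frac{3396997}{1596748} \approx -2.1274$)
$\sqrt{S + \frac{1}{X{\left(-30 \right)} + \frac{1}{\left(19 - 12\right) \left(-14\right)}}} = \sqrt{- \frac{3396997}{1596748} + \frac{1}{\left(-17 - 30\right) + \frac{1}{\left(19 - 12\right) \left(-14\right)}}} = \sqrt{- \frac{3396997}{1596748} + \frac{1}{-47 + \frac{1}{7 \left(-14\right)}}} = \sqrt{- \frac{3396997}{1596748} + \frac{1}{-47 + \frac{1}{-98}}} = \sqrt{- \frac{3396997}{1596748} + \frac{1}{-47 - \frac{1}{98}}} = \sqrt{- \frac{3396997}{1596748} + \frac{1}{- \frac{4607}{98}}} = \sqrt{- \frac{3396997}{1596748} - \frac{98}{4607}} = \sqrt{- \frac{15806446483}{7356218036}} = \frac{i \sqrt{29068916675828341847}}{3678109018}$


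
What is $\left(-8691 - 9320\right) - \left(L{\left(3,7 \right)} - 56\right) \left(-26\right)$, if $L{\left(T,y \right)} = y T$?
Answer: $-18921$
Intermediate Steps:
$L{\left(T,y \right)} = T y$
$\left(-8691 - 9320\right) - \left(L{\left(3,7 \right)} - 56\right) \left(-26\right) = \left(-8691 - 9320\right) - \left(3 \cdot 7 - 56\right) \left(-26\right) = -18011 - \left(21 - 56\right) \left(-26\right) = -18011 - \left(-35\right) \left(-26\right) = -18011 - 910 = -18921$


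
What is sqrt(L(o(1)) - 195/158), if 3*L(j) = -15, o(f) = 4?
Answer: I*sqrt(155630)/158 ≈ 2.4968*I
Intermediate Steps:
L(j) = -5 (L(j) = (1/3)*(-15) = -5)
sqrt(L(o(1)) - 195/158) = sqrt(-5 - 195/158) = sqrt(-985/158) = I*sqrt(155630)/158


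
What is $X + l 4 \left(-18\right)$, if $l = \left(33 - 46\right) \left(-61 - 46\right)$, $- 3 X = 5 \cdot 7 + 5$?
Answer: $- \frac{300496}{3} \approx -1.0017 \cdot 10^{5}$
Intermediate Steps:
$X = - \frac{40}{3}$ ($X = - \frac{5 \cdot 7 + 5}{3} = - \frac{35 + 5}{3} = \left(- \frac{1}{3}\right) 40 = - \frac{40}{3} \approx -13.333$)
$l = 1391$ ($l = \left(-13\right) \left(-107\right) = 1391$)
$X + l 4 \left(-18\right) = - \frac{40}{3} + 1391 \cdot 4 \left(-18\right) = - \frac{40}{3} + 1391 \left(-72\right) = - \frac{40}{3} - 100152 = - \frac{300496}{3}$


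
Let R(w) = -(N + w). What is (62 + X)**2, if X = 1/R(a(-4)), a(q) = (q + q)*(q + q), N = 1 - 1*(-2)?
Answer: 17247409/4489 ≈ 3842.1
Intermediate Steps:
N = 3 (N = 1 + 2 = 3)
a(q) = 4*q**2 (a(q) = (2*q)*(2*q) = 4*q**2)
R(w) = -3 - w (R(w) = -(3 + w) = -3 - w)
X = -1/67 (X = 1/(-3 - 4*(-4)**2) = 1/(-3 - 4*16) = 1/(-3 - 1*64) = 1/(-3 - 64) = 1/(-67) = -1/67 ≈ -0.014925)
(62 + X)**2 = (62 - 1/67)**2 = (4153/67)**2 = 17247409/4489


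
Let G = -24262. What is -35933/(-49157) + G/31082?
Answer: -37888814/763948937 ≈ -0.049596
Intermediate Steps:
-35933/(-49157) + G/31082 = -35933/(-49157) - 24262/31082 = -35933*(-1/49157) - 24262*1/31082 = 35933/49157 - 12131/15541 = -37888814/763948937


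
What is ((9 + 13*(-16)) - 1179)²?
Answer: 1898884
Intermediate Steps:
((9 + 13*(-16)) - 1179)² = ((9 - 208) - 1179)² = (-199 - 1179)² = (-1378)² = 1898884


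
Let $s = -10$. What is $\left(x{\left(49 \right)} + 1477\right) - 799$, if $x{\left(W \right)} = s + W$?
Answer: $717$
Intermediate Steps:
$x{\left(W \right)} = -10 + W$
$\left(x{\left(49 \right)} + 1477\right) - 799 = \left(\left(-10 + 49\right) + 1477\right) - 799 = \left(39 + 1477\right) - 799 = 1516 - 799 = 717$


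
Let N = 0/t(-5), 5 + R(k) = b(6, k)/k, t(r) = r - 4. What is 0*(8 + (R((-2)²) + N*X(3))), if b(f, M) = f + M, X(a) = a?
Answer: 0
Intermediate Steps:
t(r) = -4 + r
b(f, M) = M + f
R(k) = -5 + (6 + k)/k (R(k) = -5 + (k + 6)/k = -5 + (6 + k)/k)
N = 0 (N = 0/(-4 - 5) = 0/(-9) = 0*(-⅑) = 0)
0*(8 + (R((-2)²) + N*X(3))) = 0*(8 + ((-4 + 6/((-2)²)) + 0*3)) = 0*(8 + ((-4 + 6/4) + 0)) = 0*(8 + ((-4 + 6*(¼)) + 0)) = 0*(8 + ((-4 + 3/2) + 0)) = 0*(8 + (-5/2 + 0)) = 0*(8 - 5/2) = 0*(11/2) = 0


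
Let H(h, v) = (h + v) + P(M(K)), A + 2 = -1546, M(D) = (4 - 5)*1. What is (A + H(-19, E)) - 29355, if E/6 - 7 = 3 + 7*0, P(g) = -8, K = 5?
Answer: -30870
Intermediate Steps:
M(D) = -1 (M(D) = -1*1 = -1)
A = -1548 (A = -2 - 1546 = -1548)
E = 60 (E = 42 + 6*(3 + 7*0) = 42 + 6*(3 + 0) = 42 + 6*3 = 42 + 18 = 60)
H(h, v) = -8 + h + v (H(h, v) = (h + v) - 8 = -8 + h + v)
(A + H(-19, E)) - 29355 = (-1548 + (-8 - 19 + 60)) - 29355 = (-1548 + 33) - 29355 = -1515 - 29355 = -30870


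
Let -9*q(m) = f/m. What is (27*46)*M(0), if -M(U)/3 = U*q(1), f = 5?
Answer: 0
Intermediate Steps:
q(m) = -5/(9*m)
M(U) = 5*U/3 (M(U) = -3*U*(-5/9/1) = -3*U*(-5/9*1) = -3*U*(-5)/9 = -(-5)*U/3 = 5*U/3)
(27*46)*M(0) = (27*46)*((5/3)*0) = 1242*0 = 0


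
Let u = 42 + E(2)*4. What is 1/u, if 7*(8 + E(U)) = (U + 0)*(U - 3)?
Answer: 7/62 ≈ 0.11290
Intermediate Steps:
E(U) = -8 + U*(-3 + U)/7 (E(U) = -8 + ((U + 0)*(U - 3))/7 = -8 + (U*(-3 + U))/7 = -8 + U*(-3 + U)/7)
u = 62/7 (u = 42 + (-8 - 3/7*2 + (⅐)*2²)*4 = 42 + (-8 - 6/7 + (⅐)*4)*4 = 42 + (-8 - 6/7 + 4/7)*4 = 42 - 58/7*4 = 42 - 232/7 = 62/7 ≈ 8.8571)
1/u = 1/(62/7) = 7/62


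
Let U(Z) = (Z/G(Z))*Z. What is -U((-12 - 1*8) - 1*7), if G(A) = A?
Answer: 27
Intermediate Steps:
U(Z) = Z (U(Z) = (Z/Z)*Z = 1*Z = Z)
-U((-12 - 1*8) - 1*7) = -((-12 - 1*8) - 1*7) = -((-12 - 8) - 7) = -(-20 - 7) = -1*(-27) = 27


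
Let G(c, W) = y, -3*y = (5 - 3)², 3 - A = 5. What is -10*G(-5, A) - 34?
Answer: -62/3 ≈ -20.667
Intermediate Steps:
A = -2 (A = 3 - 1*5 = 3 - 5 = -2)
y = -4/3 (y = -(5 - 3)²/3 = -⅓*2² = -⅓*4 = -4/3 ≈ -1.3333)
G(c, W) = -4/3
-10*G(-5, A) - 34 = -10*(-4/3) - 34 = 40/3 - 34 = -62/3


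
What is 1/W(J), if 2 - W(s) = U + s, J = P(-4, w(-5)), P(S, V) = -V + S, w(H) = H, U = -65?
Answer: 1/66 ≈ 0.015152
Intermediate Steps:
P(S, V) = S - V
J = 1 (J = -4 - 1*(-5) = -4 + 5 = 1)
W(s) = 67 - s (W(s) = 2 - (-65 + s) = 2 + (65 - s) = 67 - s)
1/W(J) = 1/(67 - 1*1) = 1/(67 - 1) = 1/66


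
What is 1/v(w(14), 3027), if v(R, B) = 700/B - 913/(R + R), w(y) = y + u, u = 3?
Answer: -102918/2739851 ≈ -0.037563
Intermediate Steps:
w(y) = 3 + y (w(y) = y + 3 = 3 + y)
v(R, B) = 700/B - 913/(2*R) (v(R, B) = 700/B - 913*1/(2*R) = 700/B - 913/(2*R))
1/v(w(14), 3027) = 1/(700/3027 - 913/(2*(3 + 14))) = 1/(700*(1/3027) - 913/2/17) = 1/(700/3027 - 913/2*1/17) = 1/(700/3027 - 913/34) = 1/(-2739851/102918) = -102918/2739851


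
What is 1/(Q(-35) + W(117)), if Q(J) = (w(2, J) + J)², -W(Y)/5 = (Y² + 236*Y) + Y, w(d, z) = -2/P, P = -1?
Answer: -1/206001 ≈ -4.8543e-6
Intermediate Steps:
w(d, z) = 2 (w(d, z) = -2/(-1) = -2*(-1) = 2)
W(Y) = -1185*Y - 5*Y² (W(Y) = -5*((Y² + 236*Y) + Y) = -5*(Y² + 237*Y) = -1185*Y - 5*Y²)
Q(J) = (2 + J)²
1/(Q(-35) + W(117)) = 1/((2 - 35)² - 5*117*(237 + 117)) = 1/((-33)² - 5*117*354) = 1/(1089 - 207090) = 1/(-206001) = -1/206001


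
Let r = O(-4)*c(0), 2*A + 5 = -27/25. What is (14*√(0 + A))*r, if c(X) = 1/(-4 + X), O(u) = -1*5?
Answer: 7*I*√19 ≈ 30.512*I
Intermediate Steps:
O(u) = -5
A = -76/25 (A = -5/2 + (-27/25)/2 = -5/2 + (-27*1/25)/2 = -5/2 + (½)*(-27/25) = -5/2 - 27/50 = -76/25 ≈ -3.0400)
r = 5/4 (r = -5/(-4 + 0) = -5/(-4) = -5*(-¼) = 5/4 ≈ 1.2500)
(14*√(0 + A))*r = (14*√(0 - 76/25))*(5/4) = (14*√(-76/25))*(5/4) = (14*(2*I*√19/5))*(5/4) = (28*I*√19/5)*(5/4) = 7*I*√19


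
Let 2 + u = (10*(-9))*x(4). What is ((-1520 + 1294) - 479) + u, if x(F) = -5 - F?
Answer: 103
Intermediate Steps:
u = 808 (u = -2 + (10*(-9))*(-5 - 1*4) = -2 - 90*(-5 - 4) = -2 - 90*(-9) = -2 + 810 = 808)
((-1520 + 1294) - 479) + u = ((-1520 + 1294) - 479) + 808 = (-226 - 479) + 808 = -705 + 808 = 103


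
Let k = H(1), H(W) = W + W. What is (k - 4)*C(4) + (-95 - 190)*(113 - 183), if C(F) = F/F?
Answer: 19948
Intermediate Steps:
C(F) = 1
H(W) = 2*W
k = 2 (k = 2*1 = 2)
(k - 4)*C(4) + (-95 - 190)*(113 - 183) = (2 - 4)*1 + (-95 - 190)*(113 - 183) = -2*1 - 285*(-70) = -2 + 19950 = 19948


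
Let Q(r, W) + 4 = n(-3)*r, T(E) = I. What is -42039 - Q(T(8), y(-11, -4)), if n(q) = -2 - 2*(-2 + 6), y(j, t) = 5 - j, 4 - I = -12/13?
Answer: -545815/13 ≈ -41986.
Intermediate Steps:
I = 64/13 (I = 4 - (-12)/13 = 4 - 1*(-12/13) = 4 + 12/13 = 64/13 ≈ 4.9231)
T(E) = 64/13
n(q) = -10 (n(q) = -2 - 2*4 = -2 - 8 = -10)
Q(r, W) = -4 - 10*r
-42039 - Q(T(8), y(-11, -4)) = -42039 - (-4 - 10*64/13) = -42039 - (-4 - 640/13) = -42039 - 1*(-692/13) = -42039 + 692/13 = -545815/13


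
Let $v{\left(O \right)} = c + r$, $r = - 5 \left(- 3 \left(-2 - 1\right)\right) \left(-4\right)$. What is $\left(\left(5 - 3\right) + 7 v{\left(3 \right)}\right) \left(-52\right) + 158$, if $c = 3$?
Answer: $-66558$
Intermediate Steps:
$r = 180$ ($r = - 5 \left(\left(-3\right) \left(-3\right)\right) \left(-4\right) = \left(-5\right) 9 \left(-4\right) = \left(-45\right) \left(-4\right) = 180$)
$v{\left(O \right)} = 183$ ($v{\left(O \right)} = 3 + 180 = 183$)
$\left(\left(5 - 3\right) + 7 v{\left(3 \right)}\right) \left(-52\right) + 158 = \left(\left(5 - 3\right) + 7 \cdot 183\right) \left(-52\right) + 158 = \left(2 + 1281\right) \left(-52\right) + 158 = 1283 \left(-52\right) + 158 = -66716 + 158 = -66558$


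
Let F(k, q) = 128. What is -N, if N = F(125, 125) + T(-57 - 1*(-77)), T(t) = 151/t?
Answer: -2711/20 ≈ -135.55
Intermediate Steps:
N = 2711/20 (N = 128 + 151/(-57 - 1*(-77)) = 128 + 151/(-57 + 77) = 128 + 151/20 = 2711/20 ≈ 135.55)
-N = -1*2711/20 = -2711/20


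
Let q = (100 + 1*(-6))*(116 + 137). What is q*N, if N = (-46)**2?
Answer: 50322712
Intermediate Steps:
N = 2116
q = 23782 (q = (100 - 6)*253 = 94*253 = 23782)
q*N = 23782*2116 = 50322712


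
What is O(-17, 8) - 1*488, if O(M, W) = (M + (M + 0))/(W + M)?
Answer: -4358/9 ≈ -484.22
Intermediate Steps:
O(M, W) = 2*M/(M + W) (O(M, W) = (M + M)/(M + W) = (2*M)/(M + W) = 2*M/(M + W))
O(-17, 8) - 1*488 = 2*(-17)/(-17 + 8) - 1*488 = 2*(-17)/(-9) - 488 = 2*(-17)*(-⅑) - 488 = 34/9 - 488 = -4358/9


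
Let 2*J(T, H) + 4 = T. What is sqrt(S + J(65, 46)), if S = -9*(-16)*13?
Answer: sqrt(7610)/2 ≈ 43.618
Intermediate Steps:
J(T, H) = -2 + T/2
S = 1872 (S = 144*13 = 1872)
sqrt(S + J(65, 46)) = sqrt(1872 + (-2 + (1/2)*65)) = sqrt(1872 + (-2 + 65/2)) = sqrt(1872 + 61/2) = sqrt(3805/2) = sqrt(7610)/2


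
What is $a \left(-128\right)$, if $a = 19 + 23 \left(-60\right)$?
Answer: $174208$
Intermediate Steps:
$a = -1361$ ($a = 19 - 1380 = -1361$)
$a \left(-128\right) = \left(-1361\right) \left(-128\right) = 174208$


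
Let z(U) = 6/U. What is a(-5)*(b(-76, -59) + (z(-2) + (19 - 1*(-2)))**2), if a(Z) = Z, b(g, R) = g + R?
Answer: -945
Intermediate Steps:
b(g, R) = R + g
a(-5)*(b(-76, -59) + (z(-2) + (19 - 1*(-2)))**2) = -5*((-59 - 76) + (6/(-2) + (19 - 1*(-2)))**2) = -5*(-135 + (6*(-1/2) + (19 + 2))**2) = -5*(-135 + (-3 + 21)**2) = -5*(-135 + 18**2) = -5*(-135 + 324) = -5*189 = -945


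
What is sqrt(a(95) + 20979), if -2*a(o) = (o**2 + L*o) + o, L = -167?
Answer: sqrt(97406)/2 ≈ 156.05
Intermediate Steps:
a(o) = 83*o - o**2/2 (a(o) = -((o**2 - 167*o) + o)/2 = -(o**2 - 166*o)/2 = 83*o - o**2/2)
sqrt(a(95) + 20979) = sqrt((1/2)*95*(166 - 1*95) + 20979) = sqrt((1/2)*95*(166 - 95) + 20979) = sqrt((1/2)*95*71 + 20979) = sqrt(6745/2 + 20979) = sqrt(48703/2) = sqrt(97406)/2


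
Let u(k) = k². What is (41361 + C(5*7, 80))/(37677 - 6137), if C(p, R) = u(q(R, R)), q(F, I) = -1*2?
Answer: 8273/6308 ≈ 1.3115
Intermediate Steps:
q(F, I) = -2
C(p, R) = 4 (C(p, R) = (-2)² = 4)
(41361 + C(5*7, 80))/(37677 - 6137) = (41361 + 4)/(37677 - 6137) = 41365/31540 = 41365*(1/31540) = 8273/6308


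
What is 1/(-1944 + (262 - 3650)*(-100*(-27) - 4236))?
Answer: 1/5202024 ≈ 1.9223e-7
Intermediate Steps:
1/(-1944 + (262 - 3650)*(-100*(-27) - 4236)) = 1/(-1944 - 3388*(2700 - 4236)) = 1/(-1944 - 3388*(-1536)) = 1/(-1944 + 5203968) = 1/5202024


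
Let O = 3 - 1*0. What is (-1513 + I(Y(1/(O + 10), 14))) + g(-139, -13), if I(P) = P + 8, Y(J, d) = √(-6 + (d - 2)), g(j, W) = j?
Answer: -1644 + √6 ≈ -1641.6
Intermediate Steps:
O = 3 (O = 3 + 0 = 3)
Y(J, d) = √(-8 + d) (Y(J, d) = √(-6 + (-2 + d)) = √(-8 + d))
I(P) = 8 + P
(-1513 + I(Y(1/(O + 10), 14))) + g(-139, -13) = (-1513 + (8 + √(-8 + 14))) - 139 = (-1513 + (8 + √6)) - 139 = (-1505 + √6) - 139 = -1644 + √6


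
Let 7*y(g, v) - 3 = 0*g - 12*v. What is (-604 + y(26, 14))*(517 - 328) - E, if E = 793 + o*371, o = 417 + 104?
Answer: -312695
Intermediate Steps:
y(g, v) = 3/7 - 12*v/7 (y(g, v) = 3/7 + (0*g - 12*v)/7 = 3/7 + (0 - 12*v)/7 = 3/7 + (-12*v)/7 = 3/7 - 12*v/7)
o = 521
E = 194084 (E = 793 + 521*371 = 793 + 193291 = 194084)
(-604 + y(26, 14))*(517 - 328) - E = (-604 + (3/7 - 12/7*14))*(517 - 328) - 1*194084 = (-604 + (3/7 - 24))*189 - 194084 = (-604 - 165/7)*189 - 194084 = -4393/7*189 - 194084 = -118611 - 194084 = -312695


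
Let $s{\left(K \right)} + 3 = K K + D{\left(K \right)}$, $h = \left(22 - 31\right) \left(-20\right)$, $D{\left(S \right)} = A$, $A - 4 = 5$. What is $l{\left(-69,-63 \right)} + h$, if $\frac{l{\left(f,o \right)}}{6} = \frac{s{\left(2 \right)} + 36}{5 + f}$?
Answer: $\frac{2811}{16} \approx 175.69$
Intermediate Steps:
$A = 9$ ($A = 4 + 5 = 9$)
$D{\left(S \right)} = 9$
$h = 180$ ($h = \left(-9\right) \left(-20\right) = 180$)
$s{\left(K \right)} = 6 + K^{2}$ ($s{\left(K \right)} = -3 + \left(K K + 9\right) = -3 + \left(K^{2} + 9\right) = -3 + \left(9 + K^{2}\right) = 6 + K^{2}$)
$l{\left(f,o \right)} = \frac{276}{5 + f}$ ($l{\left(f,o \right)} = 6 \frac{\left(6 + 2^{2}\right) + 36}{5 + f} = 6 \frac{\left(6 + 4\right) + 36}{5 + f} = 6 \frac{10 + 36}{5 + f} = 6 \frac{46}{5 + f} = \frac{276}{5 + f}$)
$l{\left(-69,-63 \right)} + h = \frac{276}{5 - 69} + 180 = \frac{276}{-64} + 180 = 276 \left(- \frac{1}{64}\right) + 180 = - \frac{69}{16} + 180 = \frac{2811}{16}$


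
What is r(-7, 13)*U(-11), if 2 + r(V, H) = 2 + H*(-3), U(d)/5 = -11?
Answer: 2145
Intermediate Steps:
U(d) = -55 (U(d) = 5*(-11) = -55)
r(V, H) = -3*H (r(V, H) = -2 + (2 + H*(-3)) = -2 + (2 - 3*H) = -3*H)
r(-7, 13)*U(-11) = -3*13*(-55) = -39*(-55) = 2145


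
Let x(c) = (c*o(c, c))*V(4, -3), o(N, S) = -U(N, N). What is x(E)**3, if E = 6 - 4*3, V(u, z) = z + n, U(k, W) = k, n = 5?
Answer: -373248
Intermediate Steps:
o(N, S) = -N
V(u, z) = 5 + z (V(u, z) = z + 5 = 5 + z)
E = -6 (E = 6 - 12 = -6)
x(c) = -2*c**2 (x(c) = (c*(-c))*(5 - 3) = -c**2*2 = -2*c**2)
x(E)**3 = (-2*(-6)**2)**3 = (-2*36)**3 = (-72)**3 = -373248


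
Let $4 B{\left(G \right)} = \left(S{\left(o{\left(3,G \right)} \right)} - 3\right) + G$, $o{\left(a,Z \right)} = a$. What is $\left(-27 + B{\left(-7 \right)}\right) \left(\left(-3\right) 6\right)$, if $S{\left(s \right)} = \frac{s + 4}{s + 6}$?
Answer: $\frac{1055}{2} \approx 527.5$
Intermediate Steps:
$S{\left(s \right)} = \frac{4 + s}{6 + s}$
$B{\left(G \right)} = - \frac{5}{9} + \frac{G}{4}$ ($B{\left(G \right)} = \frac{\left(\frac{4 + 3}{6 + 3} - 3\right) + G}{4} = \frac{\left(\frac{1}{9} \cdot 7 - 3\right) + G}{4} = \frac{\left(\frac{7}{9} - 3\right) + G}{4} = \frac{- \frac{20}{9} + G}{4} = - \frac{5}{9} + \frac{G}{4}$)
$\left(-27 + B{\left(-7 \right)}\right) \left(\left(-3\right) 6\right) = \left(-27 + \left(- \frac{5}{9} + \frac{1}{4} \left(-7\right)\right)\right) \left(\left(-3\right) 6\right) = \left(-27 - \frac{83}{36}\right) \left(-18\right) = \left(- \frac{1055}{36}\right) \left(-18\right) = \frac{1055}{2}$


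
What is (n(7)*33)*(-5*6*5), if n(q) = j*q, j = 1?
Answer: -34650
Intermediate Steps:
n(q) = q (n(q) = 1*q = q)
(n(7)*33)*(-5*6*5) = (7*33)*(-5*6*5) = 231*(-30*5) = 231*(-150) = -34650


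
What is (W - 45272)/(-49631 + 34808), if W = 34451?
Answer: 3607/4941 ≈ 0.73001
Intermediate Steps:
(W - 45272)/(-49631 + 34808) = (34451 - 45272)/(-49631 + 34808) = -10821/(-14823) = -10821*(-1/14823) = 3607/4941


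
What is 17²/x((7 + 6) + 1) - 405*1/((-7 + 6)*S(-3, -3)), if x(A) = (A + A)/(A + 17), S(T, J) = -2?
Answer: 3289/28 ≈ 117.46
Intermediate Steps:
x(A) = 2*A/(17 + A) (x(A) = (2*A)/(17 + A) = 2*A/(17 + A))
17²/x((7 + 6) + 1) - 405*1/((-7 + 6)*S(-3, -3)) = 17²/((2*((7 + 6) + 1)/(17 + ((7 + 6) + 1)))) - 405*(-1/(2*(-7 + 6))) = 289/((2*(13 + 1)/(17 + (13 + 1)))) - 405/((-1*(-2))) = 289/((2*14/(17 + 14))) - 405/2 = 289/((2*14/31)) - 405*½ = 289/((2*14*(1/31))) - 405/2 = 289/(28/31) - 405/2 = 289*(31/28) - 405/2 = 8959/28 - 405/2 = 3289/28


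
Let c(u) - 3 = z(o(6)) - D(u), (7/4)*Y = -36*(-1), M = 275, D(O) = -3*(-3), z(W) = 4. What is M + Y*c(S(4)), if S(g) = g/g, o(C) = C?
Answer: 1637/7 ≈ 233.86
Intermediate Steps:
S(g) = 1
D(O) = 9
Y = 144/7 (Y = 4*(-36*(-1))/7 = (4/7)*36 = 144/7 ≈ 20.571)
c(u) = -2 (c(u) = 3 + (4 - 1*9) = 3 + (4 - 9) = 3 - 5 = -2)
M + Y*c(S(4)) = 275 + (144/7)*(-2) = 275 - 288/7 = 1637/7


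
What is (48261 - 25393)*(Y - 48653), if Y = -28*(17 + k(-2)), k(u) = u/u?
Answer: -1124122276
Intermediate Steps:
k(u) = 1
Y = -504 (Y = -28*(17 + 1) = -28*18 = -504)
(48261 - 25393)*(Y - 48653) = (48261 - 25393)*(-504 - 48653) = 22868*(-49157) = -1124122276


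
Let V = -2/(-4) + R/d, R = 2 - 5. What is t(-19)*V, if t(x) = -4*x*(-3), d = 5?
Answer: 114/5 ≈ 22.800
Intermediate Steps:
R = -3
t(x) = 12*x
V = -1/10 (V = -2/(-4) - 3/5 = -2*(-1/4) - 3*1/5 = 1/2 - 3/5 = -1/10 ≈ -0.10000)
t(-19)*V = (12*(-19))*(-1/10) = -228*(-1/10) = 114/5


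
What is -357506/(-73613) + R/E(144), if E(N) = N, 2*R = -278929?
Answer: -20429838749/21200544 ≈ -963.65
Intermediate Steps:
R = -278929/2 (R = (½)*(-278929) = -278929/2 ≈ -1.3946e+5)
-357506/(-73613) + R/E(144) = -357506/(-73613) - 278929/2/144 = -357506*(-1/73613) - 278929/2*1/144 = 357506/73613 - 278929/288 = -20429838749/21200544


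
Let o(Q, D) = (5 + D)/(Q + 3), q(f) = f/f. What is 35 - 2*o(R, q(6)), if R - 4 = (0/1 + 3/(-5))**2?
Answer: 1535/46 ≈ 33.370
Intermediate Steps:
q(f) = 1
R = 109/25 (R = 4 + (0/1 + 3/(-5))**2 = 4 + (0*1 + 3*(-1/5))**2 = 4 + (0 - 3/5)**2 = 4 + (-3/5)**2 = 4 + 9/25 = 109/25 ≈ 4.3600)
o(Q, D) = (5 + D)/(3 + Q)
35 - 2*o(R, q(6)) = 35 - 2*(5 + 1)/(3 + 109/25) = 35 - 2*6/184/25 = 35 - 25*6/92 = 35 - 2*75/92 = 35 - 75/46 = 1535/46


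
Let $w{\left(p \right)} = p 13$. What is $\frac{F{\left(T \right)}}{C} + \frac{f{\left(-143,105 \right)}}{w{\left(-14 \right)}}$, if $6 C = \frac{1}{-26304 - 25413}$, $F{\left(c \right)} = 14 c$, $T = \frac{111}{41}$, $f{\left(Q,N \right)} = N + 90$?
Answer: $- \frac{6750930927}{574} \approx -1.1761 \cdot 10^{7}$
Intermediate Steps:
$f{\left(Q,N \right)} = 90 + N$
$T = \frac{111}{41}$ ($T = 111 \cdot \frac{1}{41} = \frac{111}{41} \approx 2.7073$)
$w{\left(p \right)} = 13 p$
$C = - \frac{1}{310302}$ ($C = \frac{1}{6 \left(-26304 - 25413\right)} = \frac{1}{6 \left(-51717\right)} = \frac{1}{6} \left(- \frac{1}{51717}\right) = - \frac{1}{310302} \approx -3.2227 \cdot 10^{-6}$)
$\frac{F{\left(T \right)}}{C} + \frac{f{\left(-143,105 \right)}}{w{\left(-14 \right)}} = \frac{14 \cdot \frac{111}{41}}{- \frac{1}{310302}} + \frac{90 + 105}{13 \left(-14\right)} = \frac{1554}{41} \left(-310302\right) + \frac{195}{-182} = - \frac{482209308}{41} + 195 \left(- \frac{1}{182}\right) = - \frac{482209308}{41} - \frac{15}{14} = - \frac{6750930927}{574}$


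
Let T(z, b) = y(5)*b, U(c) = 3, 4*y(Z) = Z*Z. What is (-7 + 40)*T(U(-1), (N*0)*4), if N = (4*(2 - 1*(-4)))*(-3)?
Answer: 0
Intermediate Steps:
y(Z) = Z²/4 (y(Z) = (Z*Z)/4 = Z²/4)
N = -72 (N = (4*(2 + 4))*(-3) = (4*6)*(-3) = 24*(-3) = -72)
T(z, b) = 25*b/4 (T(z, b) = ((¼)*5²)*b = ((¼)*25)*b = 25*b/4)
(-7 + 40)*T(U(-1), (N*0)*4) = (-7 + 40)*(25*(-72*0*4)/4) = 33*(25*(0*4)/4) = 33*((25/4)*0) = 33*0 = 0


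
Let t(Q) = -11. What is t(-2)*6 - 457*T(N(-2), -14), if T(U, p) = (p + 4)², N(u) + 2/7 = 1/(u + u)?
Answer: -45766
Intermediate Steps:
N(u) = -2/7 + 1/(2*u) (N(u) = -2/7 + 1/(u + u) = -2/7 + 1/(2*u))
T(U, p) = (4 + p)²
t(-2)*6 - 457*T(N(-2), -14) = -11*6 - 457*(4 - 14)² = -66 - 457*(-10)² = -66 - 457*100 = -66 - 45700 = -45766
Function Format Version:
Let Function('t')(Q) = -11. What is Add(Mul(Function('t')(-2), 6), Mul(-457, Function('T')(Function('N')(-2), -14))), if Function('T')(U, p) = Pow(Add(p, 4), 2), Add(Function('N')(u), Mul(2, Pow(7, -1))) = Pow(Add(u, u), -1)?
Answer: -45766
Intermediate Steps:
Function('N')(u) = Add(Rational(-2, 7), Mul(Rational(1, 2), Pow(u, -1))) (Function('N')(u) = Add(Rational(-2, 7), Pow(Add(u, u), -1)) = Add(Rational(-2, 7), Pow(Mul(2, u), -1)) = Add(Rational(-2, 7), Mul(Rational(1, 2), Pow(u, -1))))
Function('T')(U, p) = Pow(Add(4, p), 2)
Add(Mul(Function('t')(-2), 6), Mul(-457, Function('T')(Function('N')(-2), -14))) = Add(Mul(-11, 6), Mul(-457, Pow(Add(4, -14), 2))) = Add(-66, Mul(-457, Pow(-10, 2))) = Add(-66, Mul(-457, 100)) = Add(-66, -45700) = -45766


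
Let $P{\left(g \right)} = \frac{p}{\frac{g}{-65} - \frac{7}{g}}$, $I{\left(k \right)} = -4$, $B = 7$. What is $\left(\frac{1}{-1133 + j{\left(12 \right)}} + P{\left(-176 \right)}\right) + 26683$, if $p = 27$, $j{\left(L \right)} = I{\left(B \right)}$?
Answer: $\frac{317974263410}{11912349} \approx 26693.0$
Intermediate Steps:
$j{\left(L \right)} = -4$
$P{\left(g \right)} = \frac{27}{- \frac{7}{g} - \frac{g}{65}}$ ($P{\left(g \right)} = \frac{27}{\frac{g}{-65} - \frac{7}{g}} = \frac{27}{g \left(- \frac{1}{65}\right) - \frac{7}{g}} = \frac{27}{- \frac{g}{65} - \frac{7}{g}} = \frac{27}{- \frac{7}{g} - \frac{g}{65}}$)
$\left(\frac{1}{-1133 + j{\left(12 \right)}} + P{\left(-176 \right)}\right) + 26683 = \left(\frac{1}{-1133 - 4} - - \frac{308880}{455 + \left(-176\right)^{2}}\right) + 26683 = \left(\frac{1}{-1137} - - \frac{308880}{455 + 30976}\right) + 26683 = \left(- \frac{1}{1137} - - \frac{308880}{31431}\right) + 26683 = \left(- \frac{1}{1137} - \left(-308880\right) \frac{1}{31431}\right) + 26683 = \left(- \frac{1}{1137} + \frac{102960}{10477}\right) + 26683 = \frac{117055043}{11912349} + 26683 = \frac{317974263410}{11912349}$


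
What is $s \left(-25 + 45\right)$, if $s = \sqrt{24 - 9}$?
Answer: $20 \sqrt{15} \approx 77.46$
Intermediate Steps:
$s = \sqrt{15} \approx 3.873$
$s \left(-25 + 45\right) = \sqrt{15} \left(-25 + 45\right) = \sqrt{15} \cdot 20 = 20 \sqrt{15}$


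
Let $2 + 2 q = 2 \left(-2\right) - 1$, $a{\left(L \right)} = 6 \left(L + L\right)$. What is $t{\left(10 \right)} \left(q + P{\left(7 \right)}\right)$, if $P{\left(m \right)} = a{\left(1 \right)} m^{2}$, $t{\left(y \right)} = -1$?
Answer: $- \frac{1169}{2} \approx -584.5$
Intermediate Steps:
$a{\left(L \right)} = 12 L$ ($a{\left(L \right)} = 6 \cdot 2 L = 12 L$)
$q = - \frac{7}{2}$ ($q = -1 + \frac{2 \left(-2\right) - 1}{2} = -1 + \frac{-4 + \left(-4 + 3\right)}{2} = -1 + \frac{-4 - 1}{2} = -1 + \frac{1}{2} \left(-5\right) = -1 - \frac{5}{2} = - \frac{7}{2} \approx -3.5$)
$P{\left(m \right)} = 12 m^{2}$ ($P{\left(m \right)} = 12 \cdot 1 m^{2} = 12 m^{2}$)
$t{\left(10 \right)} \left(q + P{\left(7 \right)}\right) = - (- \frac{7}{2} + 12 \cdot 7^{2}) = - (- \frac{7}{2} + 12 \cdot 49) = - (- \frac{7}{2} + 588) = \left(-1\right) \frac{1169}{2} = - \frac{1169}{2}$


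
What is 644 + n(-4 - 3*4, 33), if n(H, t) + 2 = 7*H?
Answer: 530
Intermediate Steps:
n(H, t) = -2 + 7*H
644 + n(-4 - 3*4, 33) = 644 + (-2 + 7*(-4 - 3*4)) = 644 + (-2 + 7*(-4 - 12)) = 644 + (-2 + 7*(-16)) = 644 + (-2 - 112) = 644 - 114 = 530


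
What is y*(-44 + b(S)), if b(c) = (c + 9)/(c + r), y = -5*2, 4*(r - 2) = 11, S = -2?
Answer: 4560/11 ≈ 414.55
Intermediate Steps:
r = 19/4 (r = 2 + (¼)*11 = 2 + 11/4 = 19/4 ≈ 4.7500)
y = -10
b(c) = (9 + c)/(19/4 + c) (b(c) = (c + 9)/(c + 19/4) = (9 + c)/(19/4 + c))
y*(-44 + b(S)) = -10*(-44 + 4*(9 - 2)/(19 + 4*(-2))) = -10*(-44 + 4*7/(19 - 8)) = -10*(-44 + 4*7/11) = -10*(-44 + 4*(1/11)*7) = -10*(-44 + 28/11) = -10*(-456/11) = 4560/11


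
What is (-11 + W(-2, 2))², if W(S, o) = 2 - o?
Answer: 121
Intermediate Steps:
(-11 + W(-2, 2))² = (-11 + (2 - 1*2))² = (-11 + (2 - 2))² = (-11 + 0)² = (-11)² = 121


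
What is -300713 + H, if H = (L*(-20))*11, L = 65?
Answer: -315013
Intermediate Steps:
H = -14300 (H = (65*(-20))*11 = -1300*11 = -14300)
-300713 + H = -300713 - 14300 = -315013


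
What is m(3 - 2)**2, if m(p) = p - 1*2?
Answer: 1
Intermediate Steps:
m(p) = -2 + p (m(p) = p - 2 = -2 + p)
m(3 - 2)**2 = (-2 + (3 - 2))**2 = (-2 + 1)**2 = (-1)**2 = 1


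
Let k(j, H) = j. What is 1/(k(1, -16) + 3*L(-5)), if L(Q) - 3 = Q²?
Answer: 1/85 ≈ 0.011765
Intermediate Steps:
L(Q) = 3 + Q²
1/(k(1, -16) + 3*L(-5)) = 1/(1 + 3*(3 + (-5)²)) = 1/(1 + 3*(3 + 25)) = 1/(1 + 3*28) = 1/(1 + 84) = 1/85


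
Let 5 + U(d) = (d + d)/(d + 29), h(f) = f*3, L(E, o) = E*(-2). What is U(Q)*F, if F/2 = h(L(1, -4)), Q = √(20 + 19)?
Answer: 24528/401 - 348*√39/401 ≈ 55.747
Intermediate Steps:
L(E, o) = -2*E
Q = √39 ≈ 6.2450
h(f) = 3*f
F = -12 (F = 2*(3*(-2*1)) = 2*(3*(-2)) = 2*(-6) = -12)
U(d) = -5 + 2*d/(29 + d) (U(d) = -5 + (d + d)/(d + 29) = -5 + (2*d)/(29 + d) = -5 + 2*d/(29 + d))
U(Q)*F = ((-145 - 3*√39)/(29 + √39))*(-12) = -12*(-145 - 3*√39)/(29 + √39)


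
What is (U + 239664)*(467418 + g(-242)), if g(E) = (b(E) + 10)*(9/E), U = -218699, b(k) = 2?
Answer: 1185728490660/121 ≈ 9.7994e+9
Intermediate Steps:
g(E) = 108/E (g(E) = (2 + 10)*(9/E) = 12*(9/E) = 108/E)
(U + 239664)*(467418 + g(-242)) = (-218699 + 239664)*(467418 + 108/(-242)) = 20965*(467418 + 108*(-1/242)) = 20965*(467418 - 54/121) = 20965*(56557524/121) = 1185728490660/121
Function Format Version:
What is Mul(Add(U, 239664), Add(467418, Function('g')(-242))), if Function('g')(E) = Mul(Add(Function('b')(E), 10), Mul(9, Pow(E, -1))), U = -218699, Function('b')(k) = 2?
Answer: Rational(1185728490660, 121) ≈ 9.7994e+9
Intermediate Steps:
Function('g')(E) = Mul(108, Pow(E, -1)) (Function('g')(E) = Mul(Add(2, 10), Mul(9, Pow(E, -1))) = Mul(12, Mul(9, Pow(E, -1))) = Mul(108, Pow(E, -1)))
Mul(Add(U, 239664), Add(467418, Function('g')(-242))) = Mul(Add(-218699, 239664), Add(467418, Mul(108, Pow(-242, -1)))) = Mul(20965, Add(467418, Mul(108, Rational(-1, 242)))) = Mul(20965, Add(467418, Rational(-54, 121))) = Mul(20965, Rational(56557524, 121)) = Rational(1185728490660, 121)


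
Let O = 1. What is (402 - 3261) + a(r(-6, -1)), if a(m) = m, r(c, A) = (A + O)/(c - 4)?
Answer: -2859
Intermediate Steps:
r(c, A) = (1 + A)/(-4 + c) (r(c, A) = (A + 1)/(c - 4) = (1 + A)/(-4 + c))
(402 - 3261) + a(r(-6, -1)) = (402 - 3261) + (1 - 1)/(-4 - 6) = -2859 + 0/(-10) = -2859 - ⅒*0 = -2859 + 0 = -2859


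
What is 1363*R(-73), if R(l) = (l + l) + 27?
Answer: -162197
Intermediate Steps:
R(l) = 27 + 2*l (R(l) = 2*l + 27 = 27 + 2*l)
1363*R(-73) = 1363*(27 + 2*(-73)) = 1363*(27 - 146) = 1363*(-119) = -162197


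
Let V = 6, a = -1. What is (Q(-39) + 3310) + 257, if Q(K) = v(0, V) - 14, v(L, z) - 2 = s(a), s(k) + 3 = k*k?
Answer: 3553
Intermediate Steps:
s(k) = -3 + k² (s(k) = -3 + k*k = -3 + k²)
v(L, z) = 0 (v(L, z) = 2 + (-3 + (-1)²) = 2 + (-3 + 1) = 2 - 2 = 0)
Q(K) = -14 (Q(K) = 0 - 14 = -14)
(Q(-39) + 3310) + 257 = (-14 + 3310) + 257 = 3296 + 257 = 3553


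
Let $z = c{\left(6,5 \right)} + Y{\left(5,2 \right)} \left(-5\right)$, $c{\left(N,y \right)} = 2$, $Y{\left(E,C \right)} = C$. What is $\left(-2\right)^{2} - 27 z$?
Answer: $220$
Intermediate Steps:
$z = -8$ ($z = 2 + 2 \left(-5\right) = 2 - 10 = -8$)
$\left(-2\right)^{2} - 27 z = \left(-2\right)^{2} - -216 = 4 + 216 = 220$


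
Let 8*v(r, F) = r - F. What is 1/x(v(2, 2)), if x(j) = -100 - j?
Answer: -1/100 ≈ -0.010000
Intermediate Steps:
v(r, F) = -F/8 + r/8 (v(r, F) = (r - F)/8 = -F/8 + r/8)
1/x(v(2, 2)) = 1/(-100 - (-⅛*2 + (⅛)*2)) = 1/(-100 - (-¼ + ¼)) = 1/(-100 - 1*0) = 1/(-100 + 0) = 1/(-100) = -1/100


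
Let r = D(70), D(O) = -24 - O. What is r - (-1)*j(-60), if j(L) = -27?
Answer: -121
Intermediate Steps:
r = -94 (r = -24 - 1*70 = -24 - 70 = -94)
r - (-1)*j(-60) = -94 - (-1)*(-27) = -94 - 1*27 = -94 - 27 = -121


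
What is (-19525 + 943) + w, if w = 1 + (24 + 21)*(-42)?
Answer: -20471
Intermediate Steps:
w = -1889 (w = 1 + 45*(-42) = 1 - 1890 = -1889)
(-19525 + 943) + w = (-19525 + 943) - 1889 = -18582 - 1889 = -20471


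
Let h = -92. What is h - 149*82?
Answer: -12310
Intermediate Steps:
h - 149*82 = -92 - 149*82 = -92 - 12218 = -12310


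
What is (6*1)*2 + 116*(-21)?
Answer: -2424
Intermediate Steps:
(6*1)*2 + 116*(-21) = 6*2 - 2436 = 12 - 2436 = -2424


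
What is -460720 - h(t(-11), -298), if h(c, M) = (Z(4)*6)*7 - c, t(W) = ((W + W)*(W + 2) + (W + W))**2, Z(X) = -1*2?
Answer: -429660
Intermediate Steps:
Z(X) = -2
t(W) = (2*W + 2*W*(2 + W))**2 (t(W) = ((2*W)*(2 + W) + 2*W)**2 = (2*W*(2 + W) + 2*W)**2 = (2*W + 2*W*(2 + W))**2)
h(c, M) = -84 - c (h(c, M) = -2*6*7 - c = -12*7 - c = -84 - c)
-460720 - h(t(-11), -298) = -460720 - (-84 - 4*(-11)**2*(3 - 11)**2) = -460720 - (-84 - 4*121*(-8)**2) = -460720 - (-84 - 4*121*64) = -460720 - (-84 - 1*30976) = -460720 - (-84 - 30976) = -460720 - 1*(-31060) = -460720 + 31060 = -429660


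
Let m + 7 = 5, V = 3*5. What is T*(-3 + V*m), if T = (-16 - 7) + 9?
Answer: 462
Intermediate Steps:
V = 15
m = -2 (m = -7 + 5 = -2)
T = -14 (T = -23 + 9 = -14)
T*(-3 + V*m) = -14*(-3 + 15*(-2)) = -14*(-3 - 30) = -14*(-33) = 462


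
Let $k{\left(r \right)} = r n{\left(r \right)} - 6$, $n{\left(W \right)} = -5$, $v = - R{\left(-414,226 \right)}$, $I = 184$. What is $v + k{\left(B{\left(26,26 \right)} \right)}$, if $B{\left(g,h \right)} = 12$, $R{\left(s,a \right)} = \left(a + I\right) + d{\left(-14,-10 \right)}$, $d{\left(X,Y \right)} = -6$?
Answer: $-470$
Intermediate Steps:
$R{\left(s,a \right)} = 178 + a$ ($R{\left(s,a \right)} = \left(a + 184\right) - 6 = \left(184 + a\right) - 6 = 178 + a$)
$v = -404$ ($v = - (178 + 226) = \left(-1\right) 404 = -404$)
$k{\left(r \right)} = -6 - 5 r$ ($k{\left(r \right)} = r \left(-5\right) - 6 = - 5 r - 6 = -6 - 5 r$)
$v + k{\left(B{\left(26,26 \right)} \right)} = -404 - 66 = -470$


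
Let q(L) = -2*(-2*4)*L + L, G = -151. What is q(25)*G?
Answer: -64175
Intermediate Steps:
q(L) = 17*L (q(L) = -(-16)*L + L = 16*L + L = 17*L)
q(25)*G = (17*25)*(-151) = 425*(-151) = -64175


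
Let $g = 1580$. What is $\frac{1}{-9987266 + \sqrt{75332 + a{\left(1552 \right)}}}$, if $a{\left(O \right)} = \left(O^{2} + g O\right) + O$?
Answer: $- \frac{4993633}{49872738608504} - \frac{\sqrt{1234437}}{49872738608504} \approx -1.0015 \cdot 10^{-7}$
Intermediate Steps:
$a{\left(O \right)} = O^{2} + 1581 O$ ($a{\left(O \right)} = \left(O^{2} + 1580 O\right) + O = O^{2} + 1581 O$)
$\frac{1}{-9987266 + \sqrt{75332 + a{\left(1552 \right)}}} = \frac{1}{-9987266 + \sqrt{75332 + 1552 \left(1581 + 1552\right)}} = \frac{1}{-9987266 + \sqrt{75332 + 1552 \cdot 3133}} = \frac{1}{-9987266 + \sqrt{75332 + 4862416}} = \frac{1}{-9987266 + \sqrt{4937748}} = \frac{1}{-9987266 + 2 \sqrt{1234437}}$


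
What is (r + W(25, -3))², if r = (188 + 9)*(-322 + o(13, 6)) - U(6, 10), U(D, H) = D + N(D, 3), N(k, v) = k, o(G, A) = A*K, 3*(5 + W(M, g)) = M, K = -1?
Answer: 37587127876/9 ≈ 4.1763e+9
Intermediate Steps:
W(M, g) = -5 + M/3
o(G, A) = -A (o(G, A) = A*(-1) = -A)
U(D, H) = 2*D (U(D, H) = D + D = 2*D)
r = -64628 (r = (188 + 9)*(-322 - 1*6) - 2*6 = 197*(-322 - 6) - 1*12 = 197*(-328) - 12 = -64616 - 12 = -64628)
(r + W(25, -3))² = (-64628 + (-5 + (⅓)*25))² = (-64628 + (-5 + 25/3))² = (-64628 + 10/3)² = (-193874/3)² = 37587127876/9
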